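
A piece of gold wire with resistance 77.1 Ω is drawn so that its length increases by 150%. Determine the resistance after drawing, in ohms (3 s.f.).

k = 1 + 150/100 = 2.5; volume constant ⇒ A' = A/k, so R' = k²R.
R' = 6.25 × 77.1 = 482 Ω

482 Ω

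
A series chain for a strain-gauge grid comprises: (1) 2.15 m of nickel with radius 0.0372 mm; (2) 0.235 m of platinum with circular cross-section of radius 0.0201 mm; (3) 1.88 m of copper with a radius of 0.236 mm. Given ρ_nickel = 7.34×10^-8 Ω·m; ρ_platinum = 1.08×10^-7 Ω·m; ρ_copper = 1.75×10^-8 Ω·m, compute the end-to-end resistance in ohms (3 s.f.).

Seg 1: A = πr² = π(3.7200e-05 m)² = 4.347e-09 m²
R_1 = (7.34×10^-8)(2.15)/(4.347e-09) = 36.3 Ω
Seg 2: A = πr² = π(2.0100e-05 m)² = 1.269e-09 m²
R_2 = (1.08×10^-7)(0.235)/(1.269e-09) = 20 Ω
Seg 3: A = πr² = π(2.3600e-04 m)² = 1.750e-07 m²
R_3 = (1.75×10^-8)(1.88)/(1.750e-07) = 0.188 Ω
R_total = R_1 + R_2 + R_3 = 56.5 Ω

56.5 Ω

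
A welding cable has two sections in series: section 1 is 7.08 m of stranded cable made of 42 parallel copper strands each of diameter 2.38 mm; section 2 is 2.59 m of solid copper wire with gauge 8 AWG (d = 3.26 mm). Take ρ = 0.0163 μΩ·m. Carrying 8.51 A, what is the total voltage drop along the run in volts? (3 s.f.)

0.0483 V

ρ = 0.0163 μΩ·m = 1.63×10^-8 Ω·m
Section 1: A_strand = π(1.1900e-03)² = 4.449e-06 m²; R₁ = ρL/(N·A_s) = (1.63×10^-8)(7.08)/(42×4.449e-06) = 6.176×10^-4 Ω
Section 2: A = π(3.26/2 mm)² = π(1.6300e-03 m)² = 8.347e-06 m²
R₂ = (1.63×10^-8)(2.59)/(8.347e-06) = 0.005058 Ω
R = R₁ + R₂ = 0.005675 Ω
V = IR = 8.51 × 0.005675 = 0.0483 V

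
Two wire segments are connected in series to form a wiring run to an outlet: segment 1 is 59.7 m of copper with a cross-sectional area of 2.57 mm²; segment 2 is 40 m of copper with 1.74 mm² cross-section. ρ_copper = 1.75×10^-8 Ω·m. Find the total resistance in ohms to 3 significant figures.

Segment 1: A = 2.57 mm² = 2.570e-06 m²
R₁ = ρL/A = (1.75×10^-8)(59.7)/(2.570e-06) = 0.4065 Ω
Segment 2: A = 1.74 mm² = 1.740e-06 m²
R₂ = (1.75×10^-8)(40)/(1.740e-06) = 0.4023 Ω
R = R₁ + R₂ = 0.809 Ω

0.809 Ω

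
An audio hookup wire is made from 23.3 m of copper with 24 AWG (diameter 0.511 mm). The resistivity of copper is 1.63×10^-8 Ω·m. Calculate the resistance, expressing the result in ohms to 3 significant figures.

A = π(0.511/2 mm)² = π(2.5550e-04 m)² = 2.051e-07 m²
R = ρL/A = (1.63×10^-8)(23.3 m)/(2.051e-07 m²) = 1.85 Ω

1.85 Ω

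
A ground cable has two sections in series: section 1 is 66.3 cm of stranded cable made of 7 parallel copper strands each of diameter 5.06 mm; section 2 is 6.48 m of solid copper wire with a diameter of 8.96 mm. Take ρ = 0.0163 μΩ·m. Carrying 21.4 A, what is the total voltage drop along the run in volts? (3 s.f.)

0.0375 V

ρ = 0.0163 μΩ·m = 1.63×10^-8 Ω·m
Section 1: A_strand = π(2.5300e-03)² = 2.011e-05 m²; R₁ = ρL/(N·A_s) = (1.63×10^-8)(0.663)/(7×2.011e-05) = 7.677×10^-5 Ω
Section 2: A = π(d/2)² = π(4.4800e-03 m)² = 6.305e-05 m²
R₂ = (1.63×10^-8)(6.48)/(6.305e-05) = 0.001675 Ω
R = R₁ + R₂ = 0.001752 Ω
V = IR = 21.4 × 0.001752 = 0.0375 V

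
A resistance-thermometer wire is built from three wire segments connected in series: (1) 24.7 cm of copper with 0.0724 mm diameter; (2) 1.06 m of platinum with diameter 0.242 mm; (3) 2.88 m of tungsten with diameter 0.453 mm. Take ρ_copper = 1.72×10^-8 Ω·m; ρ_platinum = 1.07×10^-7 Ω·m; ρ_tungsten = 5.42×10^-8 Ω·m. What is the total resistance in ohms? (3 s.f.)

4.47 Ω

Seg 1: A = π(d/2)² = π(3.6200e-05 m)² = 4.117e-09 m²
R_1 = (1.72×10^-8)(0.247)/(4.117e-09) = 1.032 Ω
Seg 2: A = π(d/2)² = π(1.2100e-04 m)² = 4.600e-08 m²
R_2 = (1.07×10^-7)(1.06)/(4.600e-08) = 2.466 Ω
Seg 3: A = π(d/2)² = π(2.2650e-04 m)² = 1.612e-07 m²
R_3 = (5.42×10^-8)(2.88)/(1.612e-07) = 0.9685 Ω
R_total = R_1 + R_2 + R_3 = 4.47 Ω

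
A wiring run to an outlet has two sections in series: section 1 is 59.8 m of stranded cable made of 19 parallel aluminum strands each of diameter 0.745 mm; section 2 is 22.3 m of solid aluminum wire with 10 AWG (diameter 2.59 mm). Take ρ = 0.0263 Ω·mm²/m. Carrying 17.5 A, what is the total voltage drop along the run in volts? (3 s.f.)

ρ = 0.0263 Ω·mm²/m = 2.63×10^-8 Ω·m
Section 1: A_strand = π(3.7250e-04)² = 4.359e-07 m²; R₁ = ρL/(N·A_s) = (2.63×10^-8)(59.8)/(19×4.359e-07) = 0.1899 Ω
Section 2: A = π(2.59/2 mm)² = π(1.2950e-03 m)² = 5.269e-06 m²
R₂ = (2.63×10^-8)(22.3)/(5.269e-06) = 0.1113 Ω
R = R₁ + R₂ = 0.3012 Ω
V = IR = 17.5 × 0.3012 = 5.27 V

5.27 V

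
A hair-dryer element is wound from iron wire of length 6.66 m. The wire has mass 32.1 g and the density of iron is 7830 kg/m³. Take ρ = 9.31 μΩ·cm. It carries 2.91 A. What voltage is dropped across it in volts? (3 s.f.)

2.93 V

ρ = 9.31 μΩ·cm = 9.31×10^-8 Ω·m
A = m/(density·L) = 0.0321/(7830×6.66) = 6.1556e-07 m²
R = ρL/A = (9.31×10^-8)(6.66)/(6.1556e-07) = 1.007 Ω
V = IR = 2.91 × 1.007 = 2.93 V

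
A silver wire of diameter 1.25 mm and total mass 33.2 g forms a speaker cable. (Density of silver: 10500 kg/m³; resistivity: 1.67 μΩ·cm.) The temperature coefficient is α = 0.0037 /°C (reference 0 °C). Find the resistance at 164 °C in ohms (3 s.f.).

0.0563 Ω

ρ = 1.67 μΩ·cm = 1.67×10^-8 Ω·m
A = π(d/2)² = π(6.2500e-04 m)² = 1.2272e-06 m²
L = m/(density·A) = 0.0332/(10500×1.2272e-06) = 2.577 m
R = ρL/A = (1.67×10^-8)(2.577)/(1.2272e-06) = 0.03506 Ω
R(164 °C) = 0.03506 × (1 + 0.0037×164) = 0.0563 Ω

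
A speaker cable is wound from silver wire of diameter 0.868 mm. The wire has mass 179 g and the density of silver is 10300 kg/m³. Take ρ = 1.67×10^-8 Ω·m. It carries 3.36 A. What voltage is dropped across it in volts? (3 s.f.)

2.78 V

A = π(d/2)² = π(4.3400e-04 m)² = 5.9174e-07 m²
L = m/(density·A) = 0.179/(10300×5.9174e-07) = 29.37 m
R = ρL/A = (1.67×10^-8)(29.37)/(5.9174e-07) = 0.8288 Ω
V = IR = 3.36 × 0.8288 = 2.78 V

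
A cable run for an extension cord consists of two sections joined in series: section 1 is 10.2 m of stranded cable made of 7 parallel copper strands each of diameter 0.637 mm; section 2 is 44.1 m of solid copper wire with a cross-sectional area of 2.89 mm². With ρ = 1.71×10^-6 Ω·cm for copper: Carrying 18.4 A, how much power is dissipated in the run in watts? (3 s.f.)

115 W

ρ = 1.71×10^-6 Ω·cm = 1.71×10^-8 Ω·m
Section 1: A_strand = π(3.1850e-04)² = 3.187e-07 m²; R₁ = ρL/(N·A_s) = (1.71×10^-8)(10.2)/(7×3.187e-07) = 0.07819 Ω
Section 2: A = 2.89 mm² = 2.890e-06 m²
R₂ = (1.71×10^-8)(44.1)/(2.890e-06) = 0.2609 Ω
R = R₁ + R₂ = 0.3391 Ω
P = I²R = (18.4)² × 0.3391 = 115 W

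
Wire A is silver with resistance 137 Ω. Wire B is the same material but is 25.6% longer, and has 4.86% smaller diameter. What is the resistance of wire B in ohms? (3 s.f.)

190 Ω

R ∝ L/d², so R_B/R_A = (1 + 25.6/100) × (1 − 4.86/100)⁻²
= 1.256 × 1.105 = 1.388
R_B = 1.388 × 137 = 190 Ω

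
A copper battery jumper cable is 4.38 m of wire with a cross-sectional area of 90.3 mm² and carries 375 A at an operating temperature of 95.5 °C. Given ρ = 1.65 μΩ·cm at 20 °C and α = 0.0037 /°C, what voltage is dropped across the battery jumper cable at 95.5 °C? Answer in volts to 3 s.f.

0.384 V

ρ = 1.65 μΩ·cm = 1.65×10^-8 Ω·m
A = 90.3 mm² = 9.030e-05 m²
R₍20₎ = ρL/A = (1.65×10^-8)(4.38)/(9.030e-05) = 8.003×10^-4 Ω
R₍95.5₎ = R₍20₎(1 + αΔT) = 8.003×10^-4 × (1 + 0.0037×75.5) = 0.001024 Ω
V = IR = 375 × 0.001024 = 0.384 V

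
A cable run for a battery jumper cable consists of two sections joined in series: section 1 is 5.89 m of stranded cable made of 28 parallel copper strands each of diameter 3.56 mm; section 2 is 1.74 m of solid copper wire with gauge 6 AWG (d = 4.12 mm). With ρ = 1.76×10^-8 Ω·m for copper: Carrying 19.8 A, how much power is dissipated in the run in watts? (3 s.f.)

Section 1: A_strand = π(1.7800e-03)² = 9.954e-06 m²; R₁ = ρL/(N·A_s) = (1.76×10^-8)(5.89)/(28×9.954e-06) = 3.719×10^-4 Ω
Section 2: A = π(4.12/2 mm)² = π(2.0600e-03 m)² = 1.333e-05 m²
R₂ = (1.76×10^-8)(1.74)/(1.333e-05) = 0.002297 Ω
R = R₁ + R₂ = 0.002669 Ω
P = I²R = (19.8)² × 0.002669 = 1.05 W

1.05 W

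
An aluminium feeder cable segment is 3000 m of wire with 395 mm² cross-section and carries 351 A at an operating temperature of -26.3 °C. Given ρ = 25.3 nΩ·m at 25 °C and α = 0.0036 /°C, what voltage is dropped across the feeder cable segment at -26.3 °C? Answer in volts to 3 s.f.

ρ = 25.3 nΩ·m = 2.53×10^-8 Ω·m
A = 395 mm² = 3.950e-04 m²
R₍25₎ = ρL/A = (2.53×10^-8)(3000)/(3.950e-04) = 0.1922 Ω
R₍-26.3₎ = R₍25₎(1 + αΔT) = 0.1922 × (1 + 0.0036×-51.3) = 0.1567 Ω
V = IR = 351 × 0.1567 = 55.0 V

55.0 V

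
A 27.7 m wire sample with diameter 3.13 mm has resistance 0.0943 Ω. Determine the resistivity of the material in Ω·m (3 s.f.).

2.62×10^-8 Ω·m

A = π(d/2)² = π(1.5650e-03 m)² = 7.694e-06 m²
ρ = RA/L = (0.0943)(7.694e-06)/(27.7) = 2.62×10^-8 Ω·m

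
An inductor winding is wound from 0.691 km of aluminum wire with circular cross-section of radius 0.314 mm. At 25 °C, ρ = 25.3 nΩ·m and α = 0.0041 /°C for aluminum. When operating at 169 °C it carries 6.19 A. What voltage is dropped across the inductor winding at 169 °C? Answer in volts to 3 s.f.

556 V

ρ = 25.3 nΩ·m = 2.53×10^-8 Ω·m
A = πr² = π(3.1400e-04 m)² = 3.097e-07 m²
R₍25₎ = ρL/A = (2.53×10^-8)(691)/(3.097e-07) = 56.44 Ω
R₍169₎ = R₍25₎(1 + αΔT) = 56.44 × (1 + 0.0041×144) = 89.76 Ω
V = IR = 6.19 × 89.76 = 556 V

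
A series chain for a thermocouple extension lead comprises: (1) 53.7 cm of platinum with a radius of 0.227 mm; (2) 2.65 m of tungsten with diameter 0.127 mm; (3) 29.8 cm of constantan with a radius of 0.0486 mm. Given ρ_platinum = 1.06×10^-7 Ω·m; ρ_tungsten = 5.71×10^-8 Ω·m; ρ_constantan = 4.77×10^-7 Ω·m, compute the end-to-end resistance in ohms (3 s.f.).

Seg 1: A = πr² = π(2.2700e-04 m)² = 1.619e-07 m²
R_1 = (1.06×10^-7)(0.537)/(1.619e-07) = 0.3516 Ω
Seg 2: A = π(d/2)² = π(6.3500e-05 m)² = 1.267e-08 m²
R_2 = (5.71×10^-8)(2.65)/(1.267e-08) = 11.94 Ω
Seg 3: A = πr² = π(4.8600e-05 m)² = 7.420e-09 m²
R_3 = (4.77×10^-7)(0.298)/(7.420e-09) = 19.16 Ω
R_total = R_1 + R_2 + R_3 = 31.5 Ω

31.5 Ω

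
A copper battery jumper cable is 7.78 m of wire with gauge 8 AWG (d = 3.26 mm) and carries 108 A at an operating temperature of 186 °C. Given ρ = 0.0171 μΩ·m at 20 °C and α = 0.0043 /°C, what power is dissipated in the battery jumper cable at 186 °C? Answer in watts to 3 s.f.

ρ = 0.0171 μΩ·m = 1.71×10^-8 Ω·m
A = π(3.26/2 mm)² = π(1.6300e-03 m)² = 8.347e-06 m²
R₍20₎ = ρL/A = (1.71×10^-8)(7.78)/(8.347e-06) = 0.01594 Ω
R₍186₎ = R₍20₎(1 + αΔT) = 0.01594 × (1 + 0.0043×166) = 0.02732 Ω
P = I²R = (108)² × 0.02732 = 319 W

319 W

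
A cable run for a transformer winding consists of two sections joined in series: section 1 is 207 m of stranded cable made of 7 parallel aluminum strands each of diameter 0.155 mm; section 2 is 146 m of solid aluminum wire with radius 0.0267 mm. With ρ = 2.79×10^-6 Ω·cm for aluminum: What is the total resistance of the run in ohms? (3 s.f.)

1860 Ω

ρ = 2.79×10^-6 Ω·cm = 2.79×10^-8 Ω·m
Section 1: A_strand = π(7.7500e-05)² = 1.887e-08 m²; R₁ = ρL/(N·A_s) = (2.79×10^-8)(207)/(7×1.887e-08) = 43.72 Ω
Section 2: A = πr² = π(2.6700e-05 m)² = 2.240e-09 m²
R₂ = (2.79×10^-8)(146)/(2.240e-09) = 1819 Ω
R = R₁ + R₂ = 1860 Ω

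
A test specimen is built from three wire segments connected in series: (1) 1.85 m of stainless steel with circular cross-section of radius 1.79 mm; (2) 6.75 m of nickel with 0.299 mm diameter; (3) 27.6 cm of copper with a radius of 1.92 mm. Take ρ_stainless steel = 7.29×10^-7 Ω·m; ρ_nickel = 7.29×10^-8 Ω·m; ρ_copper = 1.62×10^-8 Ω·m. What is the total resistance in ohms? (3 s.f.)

Seg 1: A = πr² = π(1.7900e-03 m)² = 1.007e-05 m²
R_1 = (7.29×10^-7)(1.85)/(1.007e-05) = 0.134 Ω
Seg 2: A = π(d/2)² = π(1.4950e-04 m)² = 7.022e-08 m²
R_2 = (7.29×10^-8)(6.75)/(7.022e-08) = 7.008 Ω
Seg 3: A = πr² = π(1.9200e-03 m)² = 1.158e-05 m²
R_3 = (1.62×10^-8)(0.276)/(1.158e-05) = 3.861×10^-4 Ω
R_total = R_1 + R_2 + R_3 = 7.14 Ω

7.14 Ω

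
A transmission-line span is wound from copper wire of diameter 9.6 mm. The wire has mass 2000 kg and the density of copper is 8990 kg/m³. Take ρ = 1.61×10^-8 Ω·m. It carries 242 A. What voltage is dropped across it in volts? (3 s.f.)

A = π(d/2)² = π(4.8000e-03 m)² = 7.2382e-05 m²
L = m/(density·A) = 2000/(8990×7.2382e-05) = 3074 m
R = ρL/A = (1.61×10^-8)(3074)/(7.2382e-05) = 0.6836 Ω
V = IR = 242 × 0.6836 = 165 V

165 V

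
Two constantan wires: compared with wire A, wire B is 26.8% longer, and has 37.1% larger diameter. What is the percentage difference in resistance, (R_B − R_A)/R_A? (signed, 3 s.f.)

-32.5%

R ∝ L/d², so R_B/R_A = (1 + 26.8/100) × (1 + 37.1/100)⁻²
= 1.268 × 0.532 = 0.6746
(R_B − R_A)/R_A = 0.6746 − 1 = -32.5%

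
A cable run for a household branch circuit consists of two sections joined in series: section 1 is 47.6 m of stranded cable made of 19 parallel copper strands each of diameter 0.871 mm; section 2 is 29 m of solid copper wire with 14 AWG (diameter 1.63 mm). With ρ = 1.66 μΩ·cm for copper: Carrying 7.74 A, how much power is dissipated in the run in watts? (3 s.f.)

18.0 W

ρ = 1.66 μΩ·cm = 1.66×10^-8 Ω·m
Section 1: A_strand = π(4.3550e-04)² = 5.958e-07 m²; R₁ = ρL/(N·A_s) = (1.66×10^-8)(47.6)/(19×5.958e-07) = 0.0698 Ω
Section 2: A = π(1.63/2 mm)² = π(8.1500e-04 m)² = 2.087e-06 m²
R₂ = (1.66×10^-8)(29)/(2.087e-06) = 0.2307 Ω
R = R₁ + R₂ = 0.3005 Ω
P = I²R = (7.74)² × 0.3005 = 18.0 W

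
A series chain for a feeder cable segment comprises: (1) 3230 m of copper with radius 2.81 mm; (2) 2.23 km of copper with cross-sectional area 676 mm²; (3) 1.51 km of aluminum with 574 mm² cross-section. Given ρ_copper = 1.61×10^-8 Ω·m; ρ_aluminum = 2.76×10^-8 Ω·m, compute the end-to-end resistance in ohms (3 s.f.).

2.22 Ω

Seg 1: A = πr² = π(2.8100e-03 m)² = 2.481e-05 m²
R_1 = (1.61×10^-8)(3230)/(2.481e-05) = 2.096 Ω
Seg 2: A = 676 mm² = 6.760e-04 m²
R_2 = (1.61×10^-8)(2230)/(6.760e-04) = 0.05311 Ω
Seg 3: A = 574 mm² = 5.740e-04 m²
R_3 = (2.76×10^-8)(1510)/(5.740e-04) = 0.07261 Ω
R_total = R_1 + R_2 + R_3 = 2.22 Ω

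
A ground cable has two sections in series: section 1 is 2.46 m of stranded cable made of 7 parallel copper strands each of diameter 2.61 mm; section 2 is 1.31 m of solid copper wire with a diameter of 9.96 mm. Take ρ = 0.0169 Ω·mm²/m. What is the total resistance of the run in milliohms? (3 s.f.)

1.39 mΩ

ρ = 0.0169 Ω·mm²/m = 1.69×10^-8 Ω·m
Section 1: A_strand = π(1.3050e-03)² = 5.350e-06 m²; R₁ = ρL/(N·A_s) = (1.69×10^-8)(2.46)/(7×5.350e-06) = 0.00111 Ω
Section 2: A = π(d/2)² = π(4.9800e-03 m)² = 7.791e-05 m²
R₂ = (1.69×10^-8)(1.31)/(7.791e-05) = 2.842×10^-4 Ω
R = R₁ + R₂ = 1.39 mΩ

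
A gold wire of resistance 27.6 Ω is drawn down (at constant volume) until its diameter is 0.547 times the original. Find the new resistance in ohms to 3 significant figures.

308 Ω

Volume constant ⇒ L' = L/r² with r = 0.547. R' = ρL'/A' = ρ(L/r²)/(πr²d₀²/4) = R/r⁴.
R' = 11.17 × 27.6 = 308 Ω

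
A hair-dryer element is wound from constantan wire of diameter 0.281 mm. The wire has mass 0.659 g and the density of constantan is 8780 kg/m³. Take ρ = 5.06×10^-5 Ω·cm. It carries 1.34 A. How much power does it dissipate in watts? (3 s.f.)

17.7 W

ρ = 5.06×10^-5 Ω·cm = 5.06×10^-7 Ω·m
A = π(d/2)² = π(1.4050e-04 m)² = 6.2016e-08 m²
L = m/(density·A) = 6.590×10^-4/(8780×6.2016e-08) = 1.21 m
R = ρL/A = (5.06×10^-7)(1.21)/(6.2016e-08) = 9.875 Ω
P = I²R = (1.34)² × 9.875 = 17.7 W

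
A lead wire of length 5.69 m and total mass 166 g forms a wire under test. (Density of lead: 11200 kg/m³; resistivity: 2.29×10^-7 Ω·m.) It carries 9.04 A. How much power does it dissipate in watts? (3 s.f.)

40.9 W

A = m/(density·L) = 0.166/(11200×5.69) = 2.6048e-06 m²
R = ρL/A = (2.29×10^-7)(5.69)/(2.6048e-06) = 0.5002 Ω
P = I²R = (9.04)² × 0.5002 = 40.9 W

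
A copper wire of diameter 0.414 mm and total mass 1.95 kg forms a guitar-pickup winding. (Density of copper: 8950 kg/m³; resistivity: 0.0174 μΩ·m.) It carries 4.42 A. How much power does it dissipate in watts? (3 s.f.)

4090 W

ρ = 0.0174 μΩ·m = 1.74×10^-8 Ω·m
A = π(d/2)² = π(2.0700e-04 m)² = 1.3461e-07 m²
L = m/(density·A) = 1.95/(8950×1.3461e-07) = 1619 m
R = ρL/A = (1.74×10^-8)(1619)/(1.3461e-07) = 209.2 Ω
P = I²R = (4.42)² × 209.2 = 4090 W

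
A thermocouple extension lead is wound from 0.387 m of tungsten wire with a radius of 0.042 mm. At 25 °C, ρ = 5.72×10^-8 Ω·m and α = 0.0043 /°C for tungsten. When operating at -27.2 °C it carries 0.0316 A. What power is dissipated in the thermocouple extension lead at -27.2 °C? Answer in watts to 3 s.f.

A = πr² = π(4.2000e-05 m)² = 5.542e-09 m²
R₍25₎ = ρL/A = (5.72×10^-8)(0.387)/(5.542e-09) = 3.994 Ω
R₍-27.2₎ = R₍25₎(1 + αΔT) = 3.994 × (1 + 0.0043×-52.2) = 3.098 Ω
P = I²R = (0.0316)² × 3.098 = 0.00309 W

0.00309 W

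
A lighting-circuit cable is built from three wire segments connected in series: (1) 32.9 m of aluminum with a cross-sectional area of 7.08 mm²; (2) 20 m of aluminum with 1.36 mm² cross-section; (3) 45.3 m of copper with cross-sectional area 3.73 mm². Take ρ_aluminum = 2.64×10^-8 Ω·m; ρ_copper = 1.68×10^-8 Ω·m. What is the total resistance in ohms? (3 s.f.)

Seg 1: A = 7.08 mm² = 7.080e-06 m²
R_1 = (2.64×10^-8)(32.9)/(7.080e-06) = 0.1227 Ω
Seg 2: A = 1.36 mm² = 1.360e-06 m²
R_2 = (2.64×10^-8)(20)/(1.360e-06) = 0.3882 Ω
Seg 3: A = 3.73 mm² = 3.730e-06 m²
R_3 = (1.68×10^-8)(45.3)/(3.730e-06) = 0.204 Ω
R_total = R_1 + R_2 + R_3 = 0.715 Ω

0.715 Ω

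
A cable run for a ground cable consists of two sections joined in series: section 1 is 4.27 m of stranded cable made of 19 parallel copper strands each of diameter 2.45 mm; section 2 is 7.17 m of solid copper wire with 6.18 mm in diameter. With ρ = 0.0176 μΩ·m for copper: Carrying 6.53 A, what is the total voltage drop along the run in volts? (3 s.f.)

ρ = 0.0176 μΩ·m = 1.76×10^-8 Ω·m
Section 1: A_strand = π(1.2250e-03)² = 4.714e-06 m²; R₁ = ρL/(N·A_s) = (1.76×10^-8)(4.27)/(19×4.714e-06) = 8.390×10^-4 Ω
Section 2: A = π(d/2)² = π(3.0900e-03 m)² = 3.000e-05 m²
R₂ = (1.76×10^-8)(7.17)/(3.000e-05) = 0.004207 Ω
R = R₁ + R₂ = 0.005046 Ω
V = IR = 6.53 × 0.005046 = 0.0329 V

0.0329 V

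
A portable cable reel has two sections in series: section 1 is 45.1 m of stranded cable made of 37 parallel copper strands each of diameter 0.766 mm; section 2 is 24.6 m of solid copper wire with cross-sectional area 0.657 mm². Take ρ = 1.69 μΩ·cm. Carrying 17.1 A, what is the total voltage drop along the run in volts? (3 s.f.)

11.6 V

ρ = 1.69 μΩ·cm = 1.69×10^-8 Ω·m
Section 1: A_strand = π(3.8300e-04)² = 4.608e-07 m²; R₁ = ρL/(N·A_s) = (1.69×10^-8)(45.1)/(37×4.608e-07) = 0.0447 Ω
Section 2: A = 0.657 mm² = 6.570e-07 m²
R₂ = (1.69×10^-8)(24.6)/(6.570e-07) = 0.6328 Ω
R = R₁ + R₂ = 0.6775 Ω
V = IR = 17.1 × 0.6775 = 11.6 V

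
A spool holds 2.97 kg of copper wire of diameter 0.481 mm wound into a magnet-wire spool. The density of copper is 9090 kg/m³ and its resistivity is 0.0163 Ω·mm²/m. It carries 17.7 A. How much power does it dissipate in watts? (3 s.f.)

ρ = 0.0163 Ω·mm²/m = 1.63×10^-8 Ω·m
A = π(d/2)² = π(2.4050e-04 m)² = 1.8171e-07 m²
L = m/(density·A) = 2.97/(9090×1.8171e-07) = 1798 m
R = ρL/A = (1.63×10^-8)(1798)/(1.8171e-07) = 161.3 Ω
P = I²R = (17.7)² × 161.3 = 50500 W

50500 W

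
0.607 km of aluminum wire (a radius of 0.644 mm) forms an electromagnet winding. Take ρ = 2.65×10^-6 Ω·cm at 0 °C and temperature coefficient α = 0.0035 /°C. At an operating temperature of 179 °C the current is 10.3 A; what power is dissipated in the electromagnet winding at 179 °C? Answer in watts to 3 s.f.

2130 W

ρ = 2.65×10^-6 Ω·cm = 2.65×10^-8 Ω·m
A = πr² = π(6.4400e-04 m)² = 1.303e-06 m²
R₍0₎ = ρL/A = (2.65×10^-8)(607)/(1.303e-06) = 12.35 Ω
R₍179₎ = R₍0₎(1 + αΔT) = 12.35 × (1 + 0.0035×179) = 20.08 Ω
P = I²R = (10.3)² × 20.08 = 2130 W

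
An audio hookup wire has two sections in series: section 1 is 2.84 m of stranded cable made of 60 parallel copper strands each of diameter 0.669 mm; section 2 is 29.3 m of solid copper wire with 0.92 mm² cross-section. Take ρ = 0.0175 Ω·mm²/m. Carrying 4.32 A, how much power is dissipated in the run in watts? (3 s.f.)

ρ = 0.0175 Ω·mm²/m = 1.75×10^-8 Ω·m
Section 1: A_strand = π(3.3450e-04)² = 3.515e-07 m²; R₁ = ρL/(N·A_s) = (1.75×10^-8)(2.84)/(60×3.515e-07) = 0.002356 Ω
Section 2: A = 0.92 mm² = 9.200e-07 m²
R₂ = (1.75×10^-8)(29.3)/(9.200e-07) = 0.5573 Ω
R = R₁ + R₂ = 0.5597 Ω
P = I²R = (4.32)² × 0.5597 = 10.4 W

10.4 W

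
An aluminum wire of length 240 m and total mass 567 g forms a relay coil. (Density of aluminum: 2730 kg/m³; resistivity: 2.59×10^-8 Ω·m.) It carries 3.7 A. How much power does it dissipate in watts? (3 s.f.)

A = m/(density·L) = 0.567/(2730×240) = 8.6538e-07 m²
R = ρL/A = (2.59×10^-8)(240)/(8.6538e-07) = 7.183 Ω
P = I²R = (3.7)² × 7.183 = 98.3 W

98.3 W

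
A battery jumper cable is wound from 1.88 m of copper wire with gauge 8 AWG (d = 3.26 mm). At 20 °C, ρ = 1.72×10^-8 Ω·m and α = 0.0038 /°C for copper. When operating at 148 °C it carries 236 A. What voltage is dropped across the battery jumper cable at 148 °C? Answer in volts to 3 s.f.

1.36 V

A = π(3.26/2 mm)² = π(1.6300e-03 m)² = 8.347e-06 m²
R₍20₎ = ρL/A = (1.72×10^-8)(1.88)/(8.347e-06) = 0.003874 Ω
R₍148₎ = R₍20₎(1 + αΔT) = 0.003874 × (1 + 0.0038×128) = 0.005758 Ω
V = IR = 236 × 0.005758 = 1.36 V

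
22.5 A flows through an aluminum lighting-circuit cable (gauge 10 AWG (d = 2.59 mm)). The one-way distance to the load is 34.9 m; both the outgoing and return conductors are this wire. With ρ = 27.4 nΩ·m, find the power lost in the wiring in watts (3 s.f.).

184 W

ρ = 27.4 nΩ·m = 2.74×10^-8 Ω·m
A = π(2.59/2 mm)² = π(1.2950e-03 m)² = 5.269e-06 m²
Total conductor length (both ways) L = 2 × 34.9 = 69.8 m
R = ρL/A = (2.74×10^-8)(69.8)/(5.269e-06) = 0.363 Ω
P = I²R = (22.5)² × 0.363 = 184 W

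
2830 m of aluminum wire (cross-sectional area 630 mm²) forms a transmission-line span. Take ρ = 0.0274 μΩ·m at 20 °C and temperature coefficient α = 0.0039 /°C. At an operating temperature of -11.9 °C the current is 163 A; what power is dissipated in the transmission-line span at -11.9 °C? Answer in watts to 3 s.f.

2860 W

ρ = 0.0274 μΩ·m = 2.74×10^-8 Ω·m
A = 630 mm² = 6.300e-04 m²
R₍20₎ = ρL/A = (2.74×10^-8)(2830)/(6.300e-04) = 0.1231 Ω
R₍-11.9₎ = R₍20₎(1 + αΔT) = 0.1231 × (1 + 0.0039×-31.9) = 0.1078 Ω
P = I²R = (163)² × 0.1078 = 2860 W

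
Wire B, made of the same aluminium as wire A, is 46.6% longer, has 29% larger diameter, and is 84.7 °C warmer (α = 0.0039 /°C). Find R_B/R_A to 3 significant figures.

1.17

R ∝ ρL/d² with ρ ∝ (1+αΔT), so R_B/R_A = (1 + 46.6/100) × (1 + 29/100)⁻² × (1 + 0.0039×84.7)
= 1.466 × 0.6009 × 1.33 = 1.17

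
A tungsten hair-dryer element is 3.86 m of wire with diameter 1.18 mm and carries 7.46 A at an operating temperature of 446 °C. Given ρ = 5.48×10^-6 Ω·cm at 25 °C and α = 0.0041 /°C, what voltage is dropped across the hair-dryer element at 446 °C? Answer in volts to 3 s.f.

3.93 V

ρ = 5.48×10^-6 Ω·cm = 5.48×10^-8 Ω·m
A = π(d/2)² = π(5.9000e-04 m)² = 1.094e-06 m²
R₍25₎ = ρL/A = (5.48×10^-8)(3.86)/(1.094e-06) = 0.1934 Ω
R₍446₎ = R₍25₎(1 + αΔT) = 0.1934 × (1 + 0.0041×421) = 0.5273 Ω
V = IR = 7.46 × 0.5273 = 3.93 V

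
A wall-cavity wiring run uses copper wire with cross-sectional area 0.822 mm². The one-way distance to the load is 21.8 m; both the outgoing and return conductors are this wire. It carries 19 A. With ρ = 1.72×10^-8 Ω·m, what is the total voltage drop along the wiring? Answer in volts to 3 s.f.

A = 0.822 mm² = 8.220e-07 m²
Total conductor length (both ways) L = 2 × 21.8 = 43.6 m
R = ρL/A = (1.72×10^-8)(43.6)/(8.220e-07) = 0.9123 Ω
V = IR = 19 × 0.9123 = 17.3 V

17.3 V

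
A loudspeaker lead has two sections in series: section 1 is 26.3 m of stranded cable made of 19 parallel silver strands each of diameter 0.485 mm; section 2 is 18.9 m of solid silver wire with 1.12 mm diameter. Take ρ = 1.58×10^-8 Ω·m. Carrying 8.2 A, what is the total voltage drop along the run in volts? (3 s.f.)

Section 1: A_strand = π(2.4250e-04)² = 1.847e-07 m²; R₁ = ρL/(N·A_s) = (1.58×10^-8)(26.3)/(19×1.847e-07) = 0.1184 Ω
Section 2: A = π(d/2)² = π(5.6000e-04 m)² = 9.852e-07 m²
R₂ = (1.58×10^-8)(18.9)/(9.852e-07) = 0.3031 Ω
R = R₁ + R₂ = 0.4215 Ω
V = IR = 8.2 × 0.4215 = 3.46 V

3.46 V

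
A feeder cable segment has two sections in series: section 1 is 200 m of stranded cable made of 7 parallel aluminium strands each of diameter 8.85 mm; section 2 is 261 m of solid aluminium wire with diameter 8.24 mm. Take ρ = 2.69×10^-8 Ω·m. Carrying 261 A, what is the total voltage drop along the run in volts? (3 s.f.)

Section 1: A_strand = π(4.4250e-03)² = 6.151e-05 m²; R₁ = ρL/(N·A_s) = (2.69×10^-8)(200)/(7×6.151e-05) = 0.01249 Ω
Section 2: A = π(d/2)² = π(4.1200e-03 m)² = 5.333e-05 m²
R₂ = (2.69×10^-8)(261)/(5.333e-05) = 0.1317 Ω
R = R₁ + R₂ = 0.1442 Ω
V = IR = 261 × 0.1442 = 37.6 V

37.6 V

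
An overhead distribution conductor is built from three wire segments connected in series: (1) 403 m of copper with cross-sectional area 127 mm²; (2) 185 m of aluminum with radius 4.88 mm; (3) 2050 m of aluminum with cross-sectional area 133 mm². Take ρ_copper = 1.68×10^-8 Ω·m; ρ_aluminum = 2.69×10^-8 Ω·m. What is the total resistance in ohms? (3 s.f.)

Seg 1: A = 127 mm² = 1.270e-04 m²
R_1 = (1.68×10^-8)(403)/(1.270e-04) = 0.05331 Ω
Seg 2: A = πr² = π(4.8800e-03 m)² = 7.482e-05 m²
R_2 = (2.69×10^-8)(185)/(7.482e-05) = 0.06652 Ω
Seg 3: A = 133 mm² = 1.330e-04 m²
R_3 = (2.69×10^-8)(2050)/(1.330e-04) = 0.4146 Ω
R_total = R_1 + R_2 + R_3 = 0.534 Ω

0.534 Ω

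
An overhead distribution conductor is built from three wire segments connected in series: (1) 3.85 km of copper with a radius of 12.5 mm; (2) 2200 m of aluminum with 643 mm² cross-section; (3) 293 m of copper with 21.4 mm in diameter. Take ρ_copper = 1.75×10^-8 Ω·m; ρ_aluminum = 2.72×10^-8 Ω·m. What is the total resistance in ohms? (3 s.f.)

Seg 1: A = πr² = π(1.2500e-02 m)² = 4.909e-04 m²
R_1 = (1.75×10^-8)(3850)/(4.909e-04) = 0.1373 Ω
Seg 2: A = 643 mm² = 6.430e-04 m²
R_2 = (2.72×10^-8)(2200)/(6.430e-04) = 0.09306 Ω
Seg 3: A = π(d/2)² = π(1.0700e-02 m)² = 3.597e-04 m²
R_3 = (1.75×10^-8)(293)/(3.597e-04) = 0.01426 Ω
R_total = R_1 + R_2 + R_3 = 0.245 Ω

0.245 Ω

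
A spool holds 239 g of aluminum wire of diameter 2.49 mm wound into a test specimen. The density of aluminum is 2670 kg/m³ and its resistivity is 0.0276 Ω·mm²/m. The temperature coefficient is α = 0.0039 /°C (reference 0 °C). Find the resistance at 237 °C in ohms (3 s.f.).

0.200 Ω

ρ = 0.0276 Ω·mm²/m = 2.76×10^-8 Ω·m
A = π(d/2)² = π(1.2450e-03 m)² = 4.8695e-06 m²
L = m/(density·A) = 0.239/(2670×4.8695e-06) = 18.38 m
R = ρL/A = (2.76×10^-8)(18.38)/(4.8695e-06) = 0.1042 Ω
R(237 °C) = 0.1042 × (1 + 0.0039×237) = 0.200 Ω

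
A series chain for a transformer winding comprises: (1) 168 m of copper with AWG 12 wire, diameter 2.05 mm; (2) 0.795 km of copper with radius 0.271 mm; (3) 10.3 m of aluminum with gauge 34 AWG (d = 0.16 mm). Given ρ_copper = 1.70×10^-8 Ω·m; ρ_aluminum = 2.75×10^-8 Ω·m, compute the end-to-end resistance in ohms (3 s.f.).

Seg 1: A = π(2.05/2 mm)² = π(1.0250e-03 m)² = 3.301e-06 m²
R_1 = (1.70×10^-8)(168)/(3.301e-06) = 0.8653 Ω
Seg 2: A = πr² = π(2.7100e-04 m)² = 2.307e-07 m²
R_2 = (1.70×10^-8)(795)/(2.307e-07) = 58.58 Ω
Seg 3: A = π(0.16/2 mm)² = π(8.0000e-05 m)² = 2.011e-08 m²
R_3 = (2.75×10^-8)(10.3)/(2.011e-08) = 14.09 Ω
R_total = R_1 + R_2 + R_3 = 73.5 Ω

73.5 Ω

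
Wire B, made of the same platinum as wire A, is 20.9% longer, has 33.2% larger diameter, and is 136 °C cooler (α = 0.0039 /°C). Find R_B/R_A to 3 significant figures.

R ∝ ρL/d² with ρ ∝ (1+αΔT), so R_B/R_A = (1 + 20.9/100) × (1 + 33.2/100)⁻² × (1 − 0.0039×136)
= 1.209 × 0.5636 × 0.4696 = 0.320

0.320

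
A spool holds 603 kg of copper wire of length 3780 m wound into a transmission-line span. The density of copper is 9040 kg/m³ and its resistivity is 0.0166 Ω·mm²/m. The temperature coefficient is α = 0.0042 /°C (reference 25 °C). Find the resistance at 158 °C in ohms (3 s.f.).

5.54 Ω

ρ = 0.0166 Ω·mm²/m = 1.66×10^-8 Ω·m
A = m/(density·L) = 603/(9040×3780) = 1.7646e-05 m²
R = ρL/A = (1.66×10^-8)(3780)/(1.7646e-05) = 3.556 Ω
R(158 °C) = 3.556 × (1 + 0.0042×133) = 5.54 Ω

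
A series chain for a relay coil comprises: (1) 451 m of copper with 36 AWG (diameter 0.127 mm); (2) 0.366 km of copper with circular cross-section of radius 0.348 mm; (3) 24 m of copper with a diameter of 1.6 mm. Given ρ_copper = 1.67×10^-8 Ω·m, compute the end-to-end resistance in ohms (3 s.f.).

Seg 1: A = π(0.127/2 mm)² = π(6.3500e-05 m)² = 1.267e-08 m²
R_1 = (1.67×10^-8)(451)/(1.267e-08) = 594.6 Ω
Seg 2: A = πr² = π(3.4800e-04 m)² = 3.805e-07 m²
R_2 = (1.67×10^-8)(366)/(3.805e-07) = 16.07 Ω
Seg 3: A = π(d/2)² = π(8.0000e-04 m)² = 2.011e-06 m²
R_3 = (1.67×10^-8)(24)/(2.011e-06) = 0.1993 Ω
R_total = R_1 + R_2 + R_3 = 611 Ω

611 Ω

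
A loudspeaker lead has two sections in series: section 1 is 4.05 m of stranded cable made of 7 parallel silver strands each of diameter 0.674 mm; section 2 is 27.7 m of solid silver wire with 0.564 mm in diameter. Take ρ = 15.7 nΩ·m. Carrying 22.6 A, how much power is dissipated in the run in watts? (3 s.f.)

902 W

ρ = 15.7 nΩ·m = 1.57×10^-8 Ω·m
Section 1: A_strand = π(3.3700e-04)² = 3.568e-07 m²; R₁ = ρL/(N·A_s) = (1.57×10^-8)(4.05)/(7×3.568e-07) = 0.02546 Ω
Section 2: A = π(d/2)² = π(2.8200e-04 m)² = 2.498e-07 m²
R₂ = (1.57×10^-8)(27.7)/(2.498e-07) = 1.741 Ω
R = R₁ + R₂ = 1.766 Ω
P = I²R = (22.6)² × 1.766 = 902 W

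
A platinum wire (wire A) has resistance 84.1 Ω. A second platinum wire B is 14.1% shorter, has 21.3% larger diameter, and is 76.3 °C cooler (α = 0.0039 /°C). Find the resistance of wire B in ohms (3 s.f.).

R ∝ ρL/d² with ρ ∝ (1+αΔT), so R_B/R_A = (1 − 14.1/100) × (1 + 21.3/100)⁻² × (1 − 0.0039×76.3)
= 0.859 × 0.6796 × 0.7024 = 0.4101
R_B = 0.4101 × 84.1 = 34.5 Ω

34.5 Ω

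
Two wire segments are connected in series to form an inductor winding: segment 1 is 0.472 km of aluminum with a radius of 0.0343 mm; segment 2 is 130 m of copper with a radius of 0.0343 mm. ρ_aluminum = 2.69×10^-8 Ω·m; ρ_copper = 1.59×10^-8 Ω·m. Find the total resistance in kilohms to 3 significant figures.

3.99 kΩ

Segment 1: A = πr² = π(3.4300e-05 m)² = 3.696e-09 m²
R₁ = ρL/A = (2.69×10^-8)(472)/(3.696e-09) = 3435 Ω
R₂ = (1.59×10^-8)(130)/(3.696e-09) = 559.2 Ω
R = R₁ + R₂ = 3.99 kΩ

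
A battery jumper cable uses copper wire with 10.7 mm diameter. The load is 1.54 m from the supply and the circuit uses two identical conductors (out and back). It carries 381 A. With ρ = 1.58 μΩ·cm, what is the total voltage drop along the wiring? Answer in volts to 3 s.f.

0.206 V

ρ = 1.58 μΩ·cm = 1.58×10^-8 Ω·m
A = π(d/2)² = π(5.3500e-03 m)² = 8.992e-05 m²
Total conductor length (both ways) L = 2 × 1.54 = 3.08 m
R = ρL/A = (1.58×10^-8)(3.08)/(8.992e-05) = 5.412×10^-4 Ω
V = IR = 381 × 5.412×10^-4 = 0.206 V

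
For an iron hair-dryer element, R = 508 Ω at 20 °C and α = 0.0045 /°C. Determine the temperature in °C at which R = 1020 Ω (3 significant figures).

244 °C

R = R₀(1 + α(T − T₀)) ⇒ T = T₀ + (R/R₀ − 1)/α
T = 20 + (1020/508 − 1)/0.0045 = 20 + (1.008)/0.0045 = 244 °C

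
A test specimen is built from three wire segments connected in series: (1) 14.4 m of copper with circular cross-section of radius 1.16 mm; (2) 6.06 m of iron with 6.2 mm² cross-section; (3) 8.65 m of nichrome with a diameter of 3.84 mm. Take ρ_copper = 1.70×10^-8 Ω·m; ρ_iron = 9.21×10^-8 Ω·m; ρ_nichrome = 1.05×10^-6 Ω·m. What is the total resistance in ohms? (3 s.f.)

0.932 Ω

Seg 1: A = πr² = π(1.1600e-03 m)² = 4.227e-06 m²
R_1 = (1.70×10^-8)(14.4)/(4.227e-06) = 0.05791 Ω
Seg 2: A = 6.2 mm² = 6.200e-06 m²
R_2 = (9.21×10^-8)(6.06)/(6.200e-06) = 0.09002 Ω
Seg 3: A = π(d/2)² = π(1.9200e-03 m)² = 1.158e-05 m²
R_3 = (1.05×10^-6)(8.65)/(1.158e-05) = 0.7842 Ω
R_total = R_1 + R_2 + R_3 = 0.932 Ω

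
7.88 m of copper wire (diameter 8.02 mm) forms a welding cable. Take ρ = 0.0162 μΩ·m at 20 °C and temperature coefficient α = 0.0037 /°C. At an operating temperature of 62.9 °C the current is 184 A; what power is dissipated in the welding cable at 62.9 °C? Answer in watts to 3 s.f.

ρ = 0.0162 μΩ·m = 1.62×10^-8 Ω·m
A = π(d/2)² = π(4.0100e-03 m)² = 5.052e-05 m²
R₍20₎ = ρL/A = (1.62×10^-8)(7.88)/(5.052e-05) = 0.002527 Ω
R₍62.9₎ = R₍20₎(1 + αΔT) = 0.002527 × (1 + 0.0037×42.9) = 0.002928 Ω
P = I²R = (184)² × 0.002928 = 99.1 W

99.1 W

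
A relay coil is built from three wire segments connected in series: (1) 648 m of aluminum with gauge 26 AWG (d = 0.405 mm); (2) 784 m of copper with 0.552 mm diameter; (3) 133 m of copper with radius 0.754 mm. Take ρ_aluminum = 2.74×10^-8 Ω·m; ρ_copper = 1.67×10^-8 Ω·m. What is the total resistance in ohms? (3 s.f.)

194 Ω

Seg 1: A = π(0.405/2 mm)² = π(2.0250e-04 m)² = 1.288e-07 m²
R_1 = (2.74×10^-8)(648)/(1.288e-07) = 137.8 Ω
Seg 2: A = π(d/2)² = π(2.7600e-04 m)² = 2.393e-07 m²
R_2 = (1.67×10^-8)(784)/(2.393e-07) = 54.71 Ω
Seg 3: A = πr² = π(7.5400e-04 m)² = 1.786e-06 m²
R_3 = (1.67×10^-8)(133)/(1.786e-06) = 1.244 Ω
R_total = R_1 + R_2 + R_3 = 194 Ω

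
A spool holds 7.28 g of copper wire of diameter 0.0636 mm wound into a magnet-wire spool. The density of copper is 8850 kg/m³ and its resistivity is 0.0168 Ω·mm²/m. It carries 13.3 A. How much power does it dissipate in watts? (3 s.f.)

ρ = 0.0168 Ω·mm²/m = 1.68×10^-8 Ω·m
A = π(d/2)² = π(3.1800e-05 m)² = 3.1769e-09 m²
L = m/(density·A) = 0.00728/(8850×3.1769e-09) = 258.9 m
R = ρL/A = (1.68×10^-8)(258.9)/(3.1769e-09) = 1369 Ω
P = I²R = (13.3)² × 1369 = 2.42×10^5 W

2.42×10^5 W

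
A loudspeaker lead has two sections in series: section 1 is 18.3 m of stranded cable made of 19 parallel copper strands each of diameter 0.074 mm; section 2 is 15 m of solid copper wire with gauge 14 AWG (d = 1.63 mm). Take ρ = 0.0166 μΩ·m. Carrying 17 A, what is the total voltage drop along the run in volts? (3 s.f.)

65.2 V

ρ = 0.0166 μΩ·m = 1.66×10^-8 Ω·m
Section 1: A_strand = π(3.7000e-05)² = 4.301e-09 m²; R₁ = ρL/(N·A_s) = (1.66×10^-8)(18.3)/(19×4.301e-09) = 3.718 Ω
Section 2: A = π(1.63/2 mm)² = π(8.1500e-04 m)² = 2.087e-06 m²
R₂ = (1.66×10^-8)(15)/(2.087e-06) = 0.1193 Ω
R = R₁ + R₂ = 3.837 Ω
V = IR = 17 × 3.837 = 65.2 V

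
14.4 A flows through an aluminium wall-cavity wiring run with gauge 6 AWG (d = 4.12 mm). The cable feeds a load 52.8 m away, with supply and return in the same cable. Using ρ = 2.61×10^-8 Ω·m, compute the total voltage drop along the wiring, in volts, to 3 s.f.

2.98 V

A = π(4.12/2 mm)² = π(2.0600e-03 m)² = 1.333e-05 m²
Total conductor length (both ways) L = 2 × 52.8 = 105.6 m
R = ρL/A = (2.61×10^-8)(105.6)/(1.333e-05) = 0.2067 Ω
V = IR = 14.4 × 0.2067 = 2.98 V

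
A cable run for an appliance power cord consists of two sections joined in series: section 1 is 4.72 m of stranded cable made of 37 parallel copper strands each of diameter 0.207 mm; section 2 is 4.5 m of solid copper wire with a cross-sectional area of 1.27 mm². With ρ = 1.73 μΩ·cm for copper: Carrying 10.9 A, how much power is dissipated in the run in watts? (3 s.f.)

ρ = 1.73 μΩ·cm = 1.73×10^-8 Ω·m
Section 1: A_strand = π(1.0350e-04)² = 3.365e-08 m²; R₁ = ρL/(N·A_s) = (1.73×10^-8)(4.72)/(37×3.365e-08) = 0.06558 Ω
Section 2: A = 1.27 mm² = 1.270e-06 m²
R₂ = (1.73×10^-8)(4.5)/(1.270e-06) = 0.0613 Ω
R = R₁ + R₂ = 0.1269 Ω
P = I²R = (10.9)² × 0.1269 = 15.1 W

15.1 W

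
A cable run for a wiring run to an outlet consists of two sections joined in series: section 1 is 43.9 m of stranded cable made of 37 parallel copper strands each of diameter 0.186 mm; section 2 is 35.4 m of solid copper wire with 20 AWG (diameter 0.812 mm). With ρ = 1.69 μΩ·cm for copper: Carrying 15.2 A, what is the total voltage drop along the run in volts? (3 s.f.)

28.8 V

ρ = 1.69 μΩ·cm = 1.69×10^-8 Ω·m
Section 1: A_strand = π(9.3000e-05)² = 2.717e-08 m²; R₁ = ρL/(N·A_s) = (1.69×10^-8)(43.9)/(37×2.717e-08) = 0.738 Ω
Section 2: A = π(0.812/2 mm)² = π(4.0600e-04 m)² = 5.178e-07 m²
R₂ = (1.69×10^-8)(35.4)/(5.178e-07) = 1.155 Ω
R = R₁ + R₂ = 1.893 Ω
V = IR = 15.2 × 1.893 = 28.8 V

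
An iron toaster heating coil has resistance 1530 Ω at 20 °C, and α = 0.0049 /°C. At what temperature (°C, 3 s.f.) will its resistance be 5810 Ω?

R = R₀(1 + α(T − T₀)) ⇒ T = T₀ + (R/R₀ − 1)/α
T = 20 + (5810/1530 − 1)/0.0049 = 20 + (2.797)/0.0049 = 591 °C

591 °C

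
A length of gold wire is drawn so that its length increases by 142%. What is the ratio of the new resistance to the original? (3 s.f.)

5.86

k = 1 + 142/100 = 2.42; volume constant ⇒ A' = A/k, so R' = k²R.
Factor = 5.86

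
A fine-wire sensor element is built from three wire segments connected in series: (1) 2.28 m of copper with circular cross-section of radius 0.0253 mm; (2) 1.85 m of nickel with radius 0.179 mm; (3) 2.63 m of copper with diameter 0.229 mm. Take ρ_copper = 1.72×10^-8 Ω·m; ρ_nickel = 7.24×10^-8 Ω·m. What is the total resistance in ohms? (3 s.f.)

21.9 Ω

Seg 1: A = πr² = π(2.5300e-05 m)² = 2.011e-09 m²
R_1 = (1.72×10^-8)(2.28)/(2.011e-09) = 19.5 Ω
Seg 2: A = πr² = π(1.7900e-04 m)² = 1.007e-07 m²
R_2 = (7.24×10^-8)(1.85)/(1.007e-07) = 1.331 Ω
Seg 3: A = π(d/2)² = π(1.1450e-04 m)² = 4.119e-08 m²
R_3 = (1.72×10^-8)(2.63)/(4.119e-08) = 1.098 Ω
R_total = R_1 + R_2 + R_3 = 21.9 Ω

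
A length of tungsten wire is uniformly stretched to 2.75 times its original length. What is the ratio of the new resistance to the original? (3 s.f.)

Volume constant ⇒ A' = A/k with k = 2.75. R' = ρ(kL)/(A/k) = k²R.
Factor = 7.56

7.56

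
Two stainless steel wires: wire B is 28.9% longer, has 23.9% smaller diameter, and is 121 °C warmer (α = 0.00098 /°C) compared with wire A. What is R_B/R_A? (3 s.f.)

2.49

R ∝ ρL/d² with ρ ∝ (1+αΔT), so R_B/R_A = (1 + 28.9/100) × (1 − 23.9/100)⁻² × (1 + 0.00098×121)
= 1.289 × 1.727 × 1.119 = 2.49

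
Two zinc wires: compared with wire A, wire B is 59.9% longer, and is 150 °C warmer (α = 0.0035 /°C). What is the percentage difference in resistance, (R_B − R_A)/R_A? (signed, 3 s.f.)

144%

R ∝ ρL/d² with ρ ∝ (1+αΔT), so R_B/R_A = (1 + 59.9/100) × (1 + 0.0035×150)
= 1.599 × 1.525 = 2.438
(R_B − R_A)/R_A = 2.438 − 1 = 144%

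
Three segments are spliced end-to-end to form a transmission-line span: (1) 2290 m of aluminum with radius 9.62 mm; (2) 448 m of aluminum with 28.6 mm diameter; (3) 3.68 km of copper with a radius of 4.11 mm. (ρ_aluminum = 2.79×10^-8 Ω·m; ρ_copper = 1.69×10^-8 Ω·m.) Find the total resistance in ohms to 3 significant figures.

Seg 1: A = πr² = π(9.6200e-03 m)² = 2.907e-04 m²
R_1 = (2.79×10^-8)(2290)/(2.907e-04) = 0.2198 Ω
Seg 2: A = π(d/2)² = π(1.4300e-02 m)² = 6.424e-04 m²
R_2 = (2.79×10^-8)(448)/(6.424e-04) = 0.01946 Ω
Seg 3: A = πr² = π(4.1100e-03 m)² = 5.307e-05 m²
R_3 = (1.69×10^-8)(3680)/(5.307e-05) = 1.172 Ω
R_total = R_1 + R_2 + R_3 = 1.41 Ω

1.41 Ω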